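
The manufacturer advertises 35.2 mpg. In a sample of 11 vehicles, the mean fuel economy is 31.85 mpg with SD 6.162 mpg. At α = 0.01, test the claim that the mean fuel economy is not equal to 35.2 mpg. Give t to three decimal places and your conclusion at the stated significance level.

H0: μ = 35.2; H1: μ ≠ 35.2 (one-sample t-test, two-sided).
t = (x̄ − μ₀)/(s/√n) = (31.85 − 35.2)/(6.162/√11) = -1.803
df = n − 1 = 10
Two-sided p-value ≈ 0.1015
Since p ≈ 0.1015 > α = 0.01, fail to reject H0; the evidence is not statistically significant.

t = -1.803; fail to reject H0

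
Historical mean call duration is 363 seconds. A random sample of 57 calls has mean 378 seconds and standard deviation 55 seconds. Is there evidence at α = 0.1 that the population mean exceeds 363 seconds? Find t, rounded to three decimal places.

H0: μ = 363; H1: μ > 363 (one-sample t-test, right-tailed).
t = (x̄ − μ₀)/(s/√n) = (378 − 363)/(55/√57) = 2.059
df = n − 1 = 56
p-value = P(T ≥ 2.059) ≈ 0.0221
Since p ≈ 0.0221 < α = 0.1, reject H0; the evidence is statistically significant.

2.059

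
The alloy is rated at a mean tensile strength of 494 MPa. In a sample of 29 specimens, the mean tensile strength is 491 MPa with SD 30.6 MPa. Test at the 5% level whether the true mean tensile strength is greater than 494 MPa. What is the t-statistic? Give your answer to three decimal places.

H0: μ = 494; H1: μ > 494 (one-sample t-test, right-tailed).
t = (x̄ − μ₀)/(s/√n) = (491 − 494)/(30.6/√29) = -0.528
df = n − 1 = 28
p-value = P(T ≥ -0.528) ≈ 0.6992
Since p ≈ 0.6992 > α = 0.05, fail to reject H0; the data do not provide sufficient evidence against H0.

-0.528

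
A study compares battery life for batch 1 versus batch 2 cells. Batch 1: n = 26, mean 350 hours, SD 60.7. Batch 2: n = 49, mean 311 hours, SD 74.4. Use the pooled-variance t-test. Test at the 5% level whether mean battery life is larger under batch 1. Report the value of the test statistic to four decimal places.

Let group 1 = batch 1, group 2 = batch 2. H0: μ_1 = μ_2; H1: μ_1 > μ_2 (two-sample pooled-variance t-test, right-tailed).
s_p² = [(26−1)·60.7² + (49−1)·74.4²]/(26+49−2) = 4901.5
t = (350 − 311)/√[4901.5·(1/26 + 1/49)] = 2.2959
df = n₁ + n₂ − 2 = 73
p-value = P(T ≥ 2.2959) ≈ 0.012
Since p ≈ 0.012 < α = 0.05, reject H0; the evidence is statistically significant.

2.2959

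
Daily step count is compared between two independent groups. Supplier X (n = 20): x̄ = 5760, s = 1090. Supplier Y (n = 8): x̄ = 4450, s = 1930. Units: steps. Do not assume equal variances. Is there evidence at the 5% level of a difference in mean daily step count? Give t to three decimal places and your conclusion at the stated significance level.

Let group 1 = supplier X, group 2 = supplier Y. H0: μ_1 = μ_2; H1: μ_1 ≠ μ_2 (Welch's two-sample t-test, two-sided).
t = (x̄_1 − x̄_2)/√(s_1²/n_1 + s_2²/n_2) = (5760 − 4450)/√(1090²/20 + 1930²/8) = 1.808
Welch–Satterthwaite df ≈ 8.85
Two-sided p-value ≈ 0.1046
Since p ≈ 0.1046 > α = 0.05, fail to reject H0; the evidence is not statistically significant.

t = 1.808; fail to reject H0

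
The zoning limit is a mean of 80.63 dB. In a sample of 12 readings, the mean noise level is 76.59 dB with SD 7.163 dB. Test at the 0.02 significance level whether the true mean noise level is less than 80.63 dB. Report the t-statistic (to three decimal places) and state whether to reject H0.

t = -1.954; fail to reject H0

H0: μ = 80.63; H1: μ < 80.63 (one-sample t-test, left-tailed).
t = (x̄ − μ₀)/(s/√n) = (76.59 − 80.63)/(7.163/√12) = -1.954
df = n − 1 = 11
p-value = P(T ≤ -1.954) ≈ 0.038
Since p ≈ 0.038 > α = 0.02, fail to reject H0; the data do not provide sufficient evidence against H0.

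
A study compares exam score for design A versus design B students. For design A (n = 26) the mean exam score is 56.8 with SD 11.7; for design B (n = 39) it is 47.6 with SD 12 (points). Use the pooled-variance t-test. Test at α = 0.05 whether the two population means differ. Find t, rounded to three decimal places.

Let group 1 = design A, group 2 = design B. H0: μ_1 = μ_2; H1: μ_1 ≠ μ_2 (two-sample pooled-variance t-test, two-sided).
s_p² = [(26−1)·11.7² + (39−1)·12²]/(26+39−2) = 141.179
t = (56.8 − 47.6)/√[141.179·(1/26 + 1/39)] = 3.058
df = n₁ + n₂ − 2 = 63
Two-sided p-value ≈ 0.0033
Since p ≈ 0.0033 < α = 0.05, reject H0; the evidence is statistically significant.

3.058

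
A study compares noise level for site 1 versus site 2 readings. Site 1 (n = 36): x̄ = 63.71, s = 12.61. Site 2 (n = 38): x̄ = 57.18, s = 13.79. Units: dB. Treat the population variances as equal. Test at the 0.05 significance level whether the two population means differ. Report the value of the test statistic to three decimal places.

Let group 1 = site 1, group 2 = site 2. H0: μ_1 = μ_2; H1: μ_1 ≠ μ_2 (two-sample pooled-variance t-test, two-sided).
s_p² = [(36−1)·12.61² + (38−1)·13.79²]/(36+38−2) = 175.021
t = (63.71 − 57.18)/√[175.021·(1/36 + 1/38)] = 2.122
df = n₁ + n₂ − 2 = 72
Two-sided p-value ≈ 0.0373
Since p ≈ 0.0373 < α = 0.05, reject H0; the data support H1.

2.122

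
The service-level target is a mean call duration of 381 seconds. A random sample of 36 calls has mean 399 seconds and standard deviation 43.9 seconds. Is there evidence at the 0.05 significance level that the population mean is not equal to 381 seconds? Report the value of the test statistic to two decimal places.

H0: μ = 381; H1: μ ≠ 381 (one-sample t-test, two-sided).
t = (x̄ − μ₀)/(s/√n) = (399 − 381)/(43.9/√36) = 2.46
df = n − 1 = 35
Two-sided p-value ≈ 0.0190
Since p ≈ 0.0190 < α = 0.05, reject H0; the evidence is statistically significant.

2.46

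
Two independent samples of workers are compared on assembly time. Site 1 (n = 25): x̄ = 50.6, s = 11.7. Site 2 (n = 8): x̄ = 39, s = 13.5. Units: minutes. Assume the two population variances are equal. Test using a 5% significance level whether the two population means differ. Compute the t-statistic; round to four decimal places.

Let group 1 = site 1, group 2 = site 2. H0: μ_1 = μ_2; H1: μ_1 ≠ μ_2 (two-sample pooled-variance t-test, two-sided).
s_p² = [(25−1)·11.7² + (8−1)·13.5²]/(25+8−2) = 147.133
t = (50.6 − 39)/√[147.133·(1/25 + 1/8)] = 2.3543
df = n₁ + n₂ − 2 = 31
Two-sided p-value ≈ 0.0251
Since p ≈ 0.0251 < α = 0.05, reject H0; the data support H1.

2.3543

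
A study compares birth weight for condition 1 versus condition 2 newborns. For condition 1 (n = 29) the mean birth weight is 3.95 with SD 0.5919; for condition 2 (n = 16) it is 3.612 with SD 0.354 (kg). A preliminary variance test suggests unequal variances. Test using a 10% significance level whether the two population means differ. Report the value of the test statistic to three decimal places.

2.395

Let group 1 = condition 1, group 2 = condition 2. H0: μ_1 = μ_2; H1: μ_1 ≠ μ_2 (Welch's two-sample t-test, two-sided).
t = (x̄_1 − x̄_2)/√(s_1²/n_1 + s_2²/n_2) = (3.95 − 3.612)/√(0.5919²/29 + 0.354²/16) = 2.395
Welch–Satterthwaite df ≈ 42.63
Two-sided p-value ≈ 0.0211
Since p ≈ 0.0211 < α = 0.1, reject H0; the evidence is statistically significant.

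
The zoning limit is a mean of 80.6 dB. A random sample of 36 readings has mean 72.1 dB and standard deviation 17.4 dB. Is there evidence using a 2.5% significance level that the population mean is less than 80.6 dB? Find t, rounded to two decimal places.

H0: μ = 80.6; H1: μ < 80.6 (one-sample t-test, left-tailed).
t = (x̄ − μ₀)/(s/√n) = (72.1 − 80.6)/(17.4/√36) = -2.93
df = n − 1 = 35
p-value = P(T ≤ -2.93) ≈ 0.0030
Since p ≈ 0.0030 < α = 0.025, reject H0; the evidence is statistically significant.

-2.93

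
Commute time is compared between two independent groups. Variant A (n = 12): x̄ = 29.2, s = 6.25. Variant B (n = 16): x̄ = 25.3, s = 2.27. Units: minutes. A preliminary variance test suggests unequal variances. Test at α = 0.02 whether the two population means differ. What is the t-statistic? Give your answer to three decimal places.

2.062

Let group 1 = variant A, group 2 = variant B. H0: μ_1 = μ_2; H1: μ_1 ≠ μ_2 (Welch's two-sample t-test, two-sided).
t = (x̄_1 − x̄_2)/√(s_1²/n_1 + s_2²/n_2) = (29.2 − 25.3)/√(6.25²/12 + 2.27²/16) = 2.062
Welch–Satterthwaite df ≈ 13.19
Two-sided p-value ≈ 0.059
Since p ≈ 0.059 > α = 0.02, fail to reject H0; the evidence is not statistically significant.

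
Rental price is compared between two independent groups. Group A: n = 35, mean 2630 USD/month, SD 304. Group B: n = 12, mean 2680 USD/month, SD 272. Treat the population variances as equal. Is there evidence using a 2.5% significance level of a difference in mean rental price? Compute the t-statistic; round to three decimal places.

-0.504

Let group 1 = group A, group 2 = group B. H0: μ_1 = μ_2; H1: μ_1 ≠ μ_2 (two-sample pooled-variance t-test, two-sided).
s_p² = [(35−1)·304² + (12−1)·272²]/(35+12−2) = 87910.4
t = (2630 − 2680)/√[87910.4·(1/35 + 1/12)] = -0.504
df = n₁ + n₂ − 2 = 45
Two-sided p-value ≈ 0.6166
Since p ≈ 0.6166 > α = 0.025, fail to reject H0; the data do not provide sufficient evidence against H0.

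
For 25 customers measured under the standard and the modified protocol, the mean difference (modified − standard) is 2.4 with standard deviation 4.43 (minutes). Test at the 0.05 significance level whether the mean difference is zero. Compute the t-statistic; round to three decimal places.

2.709

H0: μ_d = 0; H1: μ_d ≠ 0 (paired t-test on the differences, two-sided).
t = d̄/(s_d/√n) = 2.4/(4.43/√25) = 2.709
df = n − 1 = 24
Two-sided p-value ≈ 0.0123
Since p ≈ 0.0123 < α = 0.05, reject H0; the evidence is statistically significant.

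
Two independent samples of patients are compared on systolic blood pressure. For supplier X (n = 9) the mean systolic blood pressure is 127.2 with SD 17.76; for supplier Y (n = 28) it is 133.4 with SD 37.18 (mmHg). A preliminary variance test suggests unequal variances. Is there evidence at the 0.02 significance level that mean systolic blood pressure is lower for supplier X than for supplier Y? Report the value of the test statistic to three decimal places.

-0.675

Let group 1 = supplier X, group 2 = supplier Y. H0: μ_1 = μ_2; H1: μ_1 < μ_2 (Welch's two-sample t-test, left-tailed).
t = (x̄_1 − x̄_2)/√(s_1²/n_1 + s_2²/n_2) = (127.2 − 133.4)/√(17.76²/9 + 37.18²/28) = -0.675
Welch–Satterthwaite df ≈ 29.23
p-value = P(T ≤ -0.675) ≈ 0.253
Since p ≈ 0.253 > α = 0.02, fail to reject H0; the data do not provide sufficient evidence against H0.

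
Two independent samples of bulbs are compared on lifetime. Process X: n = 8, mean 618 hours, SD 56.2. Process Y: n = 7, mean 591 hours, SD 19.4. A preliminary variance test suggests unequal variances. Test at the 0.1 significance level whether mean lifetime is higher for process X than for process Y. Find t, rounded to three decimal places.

1.275

Let group 1 = process X, group 2 = process Y. H0: μ_1 = μ_2; H1: μ_1 > μ_2 (Welch's two-sample t-test, right-tailed).
t = (x̄_1 − x̄_2)/√(s_1²/n_1 + s_2²/n_2) = (618 − 591)/√(56.2²/8 + 19.4²/7) = 1.275
Welch–Satterthwaite df ≈ 8.85
p-value = P(T ≥ 1.275) ≈ 0.1174
Since p ≈ 0.1174 > α = 0.1, fail to reject H0; the evidence is not statistically significant.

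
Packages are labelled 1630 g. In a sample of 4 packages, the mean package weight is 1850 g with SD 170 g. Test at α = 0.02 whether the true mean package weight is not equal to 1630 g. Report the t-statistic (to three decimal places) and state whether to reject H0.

H0: μ = 1630; H1: μ ≠ 1630 (one-sample t-test, two-sided).
t = (x̄ − μ₀)/(s/√n) = (1850 − 1630)/(170/√4) = 2.588
df = n − 1 = 3
Two-sided p-value ≈ 0.081
Since p ≈ 0.081 > α = 0.02, fail to reject H0; the data do not provide sufficient evidence against H0.

t = 2.588; fail to reject H0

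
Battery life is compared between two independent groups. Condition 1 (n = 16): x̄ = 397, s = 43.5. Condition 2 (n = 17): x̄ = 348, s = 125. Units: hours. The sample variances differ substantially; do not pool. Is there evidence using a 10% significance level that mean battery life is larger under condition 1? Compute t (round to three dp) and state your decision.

t = 1.521; reject H0

Let group 1 = condition 1, group 2 = condition 2. H0: μ_1 = μ_2; H1: μ_1 > μ_2 (Welch's two-sample t-test, right-tailed).
t = (x̄_1 − x̄_2)/√(s_1²/n_1 + s_2²/n_2) = (397 − 348)/√(43.5²/16 + 125²/17) = 1.521
Welch–Satterthwaite df ≈ 20.03
p-value = P(T ≥ 1.521) ≈ 0.0719
Since p ≈ 0.0719 < α = 0.1, reject H0; the evidence is statistically significant.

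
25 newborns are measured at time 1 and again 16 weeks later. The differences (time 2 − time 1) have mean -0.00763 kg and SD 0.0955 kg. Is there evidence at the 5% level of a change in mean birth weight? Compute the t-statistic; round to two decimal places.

H0: μ_d = 0; H1: μ_d ≠ 0 (paired t-test on the differences, two-sided).
t = d̄/(s_d/√n) = -0.00763/(0.0955/√25) = -0.40
df = n − 1 = 24
Two-sided p-value ≈ 0.6931
Since p ≈ 0.6931 > α = 0.05, fail to reject H0; the data do not provide sufficient evidence against H0.

-0.40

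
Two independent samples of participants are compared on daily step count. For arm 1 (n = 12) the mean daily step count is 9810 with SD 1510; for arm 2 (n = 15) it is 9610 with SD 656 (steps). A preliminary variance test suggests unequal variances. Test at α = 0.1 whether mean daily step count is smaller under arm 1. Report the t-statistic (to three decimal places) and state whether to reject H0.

Let group 1 = arm 1, group 2 = arm 2. H0: μ_1 = μ_2; H1: μ_1 < μ_2 (Welch's two-sample t-test, left-tailed).
t = (x̄_1 − x̄_2)/√(s_1²/n_1 + s_2²/n_2) = (9810 − 9610)/√(1510²/12 + 656²/15) = 0.428
Welch–Satterthwaite df ≈ 14.32
p-value = P(T ≤ 0.428) ≈ 0.662
Since p ≈ 0.662 > α = 0.1, fail to reject H0; the evidence is not statistically significant.

t = 0.428; fail to reject H0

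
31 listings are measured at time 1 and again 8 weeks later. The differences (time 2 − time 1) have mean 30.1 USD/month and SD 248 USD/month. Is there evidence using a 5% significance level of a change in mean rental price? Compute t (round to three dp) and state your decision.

t = 0.676; fail to reject H0

H0: μ_d = 0; H1: μ_d ≠ 0 (paired t-test on the differences, two-sided).
t = d̄/(s_d/√n) = 30.1/(248/√31) = 0.676
df = n − 1 = 30
Two-sided p-value ≈ 0.5044
Since p ≈ 0.5044 > α = 0.05, fail to reject H0; the evidence is not statistically significant.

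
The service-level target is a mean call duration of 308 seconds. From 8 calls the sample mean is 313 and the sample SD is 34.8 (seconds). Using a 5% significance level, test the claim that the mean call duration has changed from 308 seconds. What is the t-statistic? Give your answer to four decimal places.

H0: μ = 308; H1: μ ≠ 308 (one-sample t-test, two-sided).
t = (x̄ − μ₀)/(s/√n) = (313 − 308)/(34.8/√8) = 0.4064
df = n − 1 = 7
Two-sided p-value ≈ 0.697
Since p ≈ 0.697 > α = 0.05, fail to reject H0; the evidence is not statistically significant.

0.4064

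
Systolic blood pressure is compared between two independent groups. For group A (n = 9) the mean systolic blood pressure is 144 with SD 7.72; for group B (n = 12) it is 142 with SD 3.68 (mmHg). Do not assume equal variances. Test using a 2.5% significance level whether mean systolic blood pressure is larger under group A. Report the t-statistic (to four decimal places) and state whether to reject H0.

Let group 1 = group A, group 2 = group B. H0: μ_1 = μ_2; H1: μ_1 > μ_2 (Welch's two-sample t-test, right-tailed).
t = (x̄_1 − x̄_2)/√(s_1²/n_1 + s_2²/n_2) = (144 − 142)/√(7.72²/9 + 3.68²/12) = 0.7184
Welch–Satterthwaite df ≈ 10.73
p-value = P(T ≥ 0.7184) ≈ 0.244
Since p ≈ 0.244 > α = 0.025, fail to reject H0; the data do not provide sufficient evidence against H0.

t = 0.7184; fail to reject H0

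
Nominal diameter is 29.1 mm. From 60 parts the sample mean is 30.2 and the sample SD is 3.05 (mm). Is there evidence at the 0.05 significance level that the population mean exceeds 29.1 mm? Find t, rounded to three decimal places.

H0: μ = 29.1; H1: μ > 29.1 (one-sample t-test, right-tailed).
t = (x̄ − μ₀)/(s/√n) = (30.2 − 29.1)/(3.05/√60) = 2.794
df = n − 1 = 59
p-value = P(T ≥ 2.794) ≈ 0.0035
Since p ≈ 0.0035 < α = 0.05, reject H0; the data support H1.

2.794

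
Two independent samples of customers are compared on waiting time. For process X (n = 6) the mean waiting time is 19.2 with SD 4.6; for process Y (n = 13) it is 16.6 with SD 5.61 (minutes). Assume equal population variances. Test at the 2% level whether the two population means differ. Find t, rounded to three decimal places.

0.988

Let group 1 = process X, group 2 = process Y. H0: μ_1 = μ_2; H1: μ_1 ≠ μ_2 (two-sample pooled-variance t-test, two-sided).
s_p² = [(6−1)·4.6² + (13−1)·5.61²]/(6+13−2) = 28.4391
t = (19.2 − 16.6)/√[28.4391·(1/6 + 1/13)] = 0.988
df = n₁ + n₂ − 2 = 17
Two-sided p-value ≈ 0.337
Since p ≈ 0.337 > α = 0.02, fail to reject H0; the evidence is not statistically significant.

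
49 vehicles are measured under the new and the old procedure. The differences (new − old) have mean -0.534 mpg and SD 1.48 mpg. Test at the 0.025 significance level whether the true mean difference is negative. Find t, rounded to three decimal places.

H0: μ_d = 0; H1: μ_d < 0 (paired t-test on the differences, left-tailed).
t = d̄/(s_d/√n) = -0.534/(1.48/√49) = -2.526
df = n − 1 = 48
p-value = P(T ≤ -2.526) ≈ 0.007
Since p ≈ 0.007 < α = 0.025, reject H0; the evidence is statistically significant.

-2.526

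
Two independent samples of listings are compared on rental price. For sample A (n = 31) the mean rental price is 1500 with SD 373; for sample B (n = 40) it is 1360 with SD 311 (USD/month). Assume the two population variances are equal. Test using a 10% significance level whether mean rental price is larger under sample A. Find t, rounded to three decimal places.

Let group 1 = sample A, group 2 = sample B. H0: μ_1 = μ_2; H1: μ_1 > μ_2 (two-sample pooled-variance t-test, right-tailed).
s_p² = [(31−1)·373² + (40−1)·311²]/(31+40−2) = 115159
t = (1500 − 1360)/√[115159·(1/31 + 1/40)] = 1.724
df = n₁ + n₂ − 2 = 69
p-value = P(T ≥ 1.724) ≈ 0.0446
Since p ≈ 0.0446 < α = 0.1, reject H0; the evidence is statistically significant.

1.724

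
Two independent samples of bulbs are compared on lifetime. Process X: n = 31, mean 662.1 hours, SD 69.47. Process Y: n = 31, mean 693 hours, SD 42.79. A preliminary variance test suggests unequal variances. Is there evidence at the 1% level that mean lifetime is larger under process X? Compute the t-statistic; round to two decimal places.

-2.11

Let group 1 = process X, group 2 = process Y. H0: μ_1 = μ_2; H1: μ_1 > μ_2 (Welch's two-sample t-test, right-tailed).
t = (x̄_1 − x̄_2)/√(s_1²/n_1 + s_2²/n_2) = (662.1 − 693)/√(69.47²/31 + 42.79²/31) = -2.11
Welch–Satterthwaite df ≈ 49.90
p-value = P(T ≥ -2.11) ≈ 0.980
Since p ≈ 0.980 > α = 0.01, fail to reject H0; the evidence is not statistically significant.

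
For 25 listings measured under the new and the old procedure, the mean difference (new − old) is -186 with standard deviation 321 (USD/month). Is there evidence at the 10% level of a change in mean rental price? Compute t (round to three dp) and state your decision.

H0: μ_d = 0; H1: μ_d ≠ 0 (paired t-test on the differences, two-sided).
t = d̄/(s_d/√n) = -186/(321/√25) = -2.897
df = n − 1 = 24
Two-sided p-value ≈ 0.008
Since p ≈ 0.008 < α = 0.1, reject H0; the data support H1.

t = -2.897; reject H0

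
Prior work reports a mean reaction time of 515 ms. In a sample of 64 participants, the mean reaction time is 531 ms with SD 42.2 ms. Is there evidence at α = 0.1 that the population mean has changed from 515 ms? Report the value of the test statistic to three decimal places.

3.033

H0: μ = 515; H1: μ ≠ 515 (one-sample t-test, two-sided).
t = (x̄ − μ₀)/(s/√n) = (531 − 515)/(42.2/√64) = 3.033
df = n − 1 = 63
Two-sided p-value ≈ 0.004
Since p ≈ 0.004 < α = 0.1, reject H0; the evidence is statistically significant.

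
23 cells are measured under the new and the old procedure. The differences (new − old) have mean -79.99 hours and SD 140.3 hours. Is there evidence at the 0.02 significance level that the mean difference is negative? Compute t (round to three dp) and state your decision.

H0: μ_d = 0; H1: μ_d < 0 (paired t-test on the differences, left-tailed).
t = d̄/(s_d/√n) = -79.99/(140.3/√23) = -2.734
df = n − 1 = 22
p-value = P(T ≤ -2.734) ≈ 0.0061
Since p ≈ 0.0061 < α = 0.02, reject H0; the data support H1.

t = -2.734; reject H0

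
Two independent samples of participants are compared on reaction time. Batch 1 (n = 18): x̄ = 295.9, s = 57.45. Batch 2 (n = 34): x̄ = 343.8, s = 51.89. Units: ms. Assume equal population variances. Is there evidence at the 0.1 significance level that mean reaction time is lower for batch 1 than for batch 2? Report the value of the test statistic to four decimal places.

Let group 1 = batch 1, group 2 = batch 2. H0: μ_1 = μ_2; H1: μ_1 < μ_2 (two-sample pooled-variance t-test, left-tailed).
s_p² = [(18−1)·57.45² + (34−1)·51.89²]/(18+34−2) = 2899.27
t = (295.9 − 343.8)/√[2899.27·(1/18 + 1/34)] = -3.0519
df = n₁ + n₂ − 2 = 50
p-value = P(T ≤ -3.0519) ≈ 0.002
Since p ≈ 0.002 < α = 0.1, reject H0; the evidence is statistically significant.

-3.0519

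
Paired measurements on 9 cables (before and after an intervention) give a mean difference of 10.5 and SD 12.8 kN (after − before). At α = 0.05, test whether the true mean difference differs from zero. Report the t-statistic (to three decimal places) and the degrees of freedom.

H0: μ_d = 0; H1: μ_d ≠ 0 (paired t-test on the differences, two-sided).
t = d̄/(s_d/√n) = 10.5/(12.8/√9) = 2.461
df = n − 1 = 8
Two-sided p-value ≈ 0.039
Since p ≈ 0.039 < α = 0.05, reject H0; the evidence is statistically significant.

t = 2.461, df = 8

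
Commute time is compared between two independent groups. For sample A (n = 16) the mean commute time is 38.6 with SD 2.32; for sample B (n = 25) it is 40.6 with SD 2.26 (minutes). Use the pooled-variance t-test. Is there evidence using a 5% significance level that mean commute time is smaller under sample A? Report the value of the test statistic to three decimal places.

-2.736

Let group 1 = sample A, group 2 = sample B. H0: μ_1 = μ_2; H1: μ_1 < μ_2 (two-sample pooled-variance t-test, left-tailed).
s_p² = [(16−1)·2.32² + (25−1)·2.26²]/(16+25−2) = 5.21329
t = (38.6 − 40.6)/√[5.21329·(1/16 + 1/25)] = -2.736
df = n₁ + n₂ − 2 = 39
p-value = P(T ≤ -2.736) ≈ 0.0047
Since p ≈ 0.0047 < α = 0.05, reject H0; the data support H1.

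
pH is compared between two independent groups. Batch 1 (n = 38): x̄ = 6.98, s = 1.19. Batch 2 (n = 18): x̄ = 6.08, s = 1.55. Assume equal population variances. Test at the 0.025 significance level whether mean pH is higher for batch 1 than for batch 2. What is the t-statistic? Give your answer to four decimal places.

Let group 1 = batch 1, group 2 = batch 2. H0: μ_1 = μ_2; H1: μ_1 > μ_2 (two-sample pooled-variance t-test, right-tailed).
s_p² = [(38−1)·1.19² + (18−1)·1.55²]/(38+18−2) = 1.72663
t = (6.98 − 6.08)/√[1.72663·(1/38 + 1/18)] = 2.3937
df = n₁ + n₂ − 2 = 54
p-value = P(T ≥ 2.3937) ≈ 0.010
Since p ≈ 0.010 < α = 0.025, reject H0; the data support H1.

2.3937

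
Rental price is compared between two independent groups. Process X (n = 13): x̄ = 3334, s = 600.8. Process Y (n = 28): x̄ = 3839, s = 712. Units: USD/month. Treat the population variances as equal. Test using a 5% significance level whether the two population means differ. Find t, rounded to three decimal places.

Let group 1 = process X, group 2 = process Y. H0: μ_1 = μ_2; H1: μ_1 ≠ μ_2 (two-sample pooled-variance t-test, two-sided).
s_p² = [(13−1)·600.8² + (28−1)·712²]/(13+28−2) = 462026
t = (3334 − 3839)/√[462026·(1/13 + 1/28)] = -2.214
df = n₁ + n₂ − 2 = 39
Two-sided p-value ≈ 0.0328
Since p ≈ 0.0328 < α = 0.05, reject H0; the evidence is statistically significant.

-2.214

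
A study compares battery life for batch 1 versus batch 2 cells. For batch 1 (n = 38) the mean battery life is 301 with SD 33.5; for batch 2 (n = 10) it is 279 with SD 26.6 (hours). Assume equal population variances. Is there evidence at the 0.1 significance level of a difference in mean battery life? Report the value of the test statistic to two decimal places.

1.92

Let group 1 = batch 1, group 2 = batch 2. H0: μ_1 = μ_2; H1: μ_1 ≠ μ_2 (two-sample pooled-variance t-test, two-sided).
s_p² = [(38−1)·33.5² + (10−1)·26.6²]/(38+10−2) = 1041.12
t = (301 − 279)/√[1041.12·(1/38 + 1/10)] = 1.92
df = n₁ + n₂ − 2 = 46
Two-sided p-value ≈ 0.0613
Since p ≈ 0.0613 < α = 0.1, reject H0; the evidence is statistically significant.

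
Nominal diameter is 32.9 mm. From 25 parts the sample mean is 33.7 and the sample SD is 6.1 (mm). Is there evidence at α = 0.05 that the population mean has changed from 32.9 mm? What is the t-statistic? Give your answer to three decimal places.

0.656

H0: μ = 32.9; H1: μ ≠ 32.9 (one-sample t-test, two-sided).
t = (x̄ − μ₀)/(s/√n) = (33.7 − 32.9)/(6.1/√25) = 0.656
df = n − 1 = 24
Two-sided p-value ≈ 0.518
Since p ≈ 0.518 > α = 0.05, fail to reject H0; the data do not provide sufficient evidence against H0.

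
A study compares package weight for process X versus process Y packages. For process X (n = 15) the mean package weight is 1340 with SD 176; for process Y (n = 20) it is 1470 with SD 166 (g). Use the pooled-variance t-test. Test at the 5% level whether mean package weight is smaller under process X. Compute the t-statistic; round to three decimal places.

Let group 1 = process X, group 2 = process Y. H0: μ_1 = μ_2; H1: μ_1 < μ_2 (two-sample pooled-variance t-test, left-tailed).
s_p² = [(15−1)·176² + (20−1)·166²]/(15+20−2) = 29006.9
t = (1340 − 1470)/√[29006.9·(1/15 + 1/20)] = -2.235
df = n₁ + n₂ − 2 = 33
p-value = P(T ≤ -2.235) ≈ 0.016
Since p ≈ 0.016 < α = 0.05, reject H0; the evidence is statistically significant.

-2.235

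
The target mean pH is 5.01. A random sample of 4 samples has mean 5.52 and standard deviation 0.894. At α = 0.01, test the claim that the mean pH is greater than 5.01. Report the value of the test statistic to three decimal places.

H0: μ = 5.01; H1: μ > 5.01 (one-sample t-test, right-tailed).
t = (x̄ − μ₀)/(s/√n) = (5.52 − 5.01)/(0.894/√4) = 1.141
df = n − 1 = 3
p-value = P(T ≥ 1.141) ≈ 0.168
Since p ≈ 0.168 > α = 0.01, fail to reject H0; the evidence is not statistically significant.

1.141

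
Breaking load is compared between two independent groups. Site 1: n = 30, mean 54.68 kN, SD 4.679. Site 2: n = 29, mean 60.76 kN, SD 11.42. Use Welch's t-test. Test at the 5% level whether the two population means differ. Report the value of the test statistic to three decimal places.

Let group 1 = site 1, group 2 = site 2. H0: μ_1 = μ_2; H1: μ_1 ≠ μ_2 (Welch's two-sample t-test, two-sided).
t = (x̄_1 − x̄_2)/√(s_1²/n_1 + s_2²/n_2) = (54.68 − 60.76)/√(4.679²/30 + 11.42²/29) = -2.659
Welch–Satterthwaite df ≈ 36.89
Two-sided p-value ≈ 0.012
Since p ≈ 0.012 < α = 0.05, reject H0; the data support H1.

-2.659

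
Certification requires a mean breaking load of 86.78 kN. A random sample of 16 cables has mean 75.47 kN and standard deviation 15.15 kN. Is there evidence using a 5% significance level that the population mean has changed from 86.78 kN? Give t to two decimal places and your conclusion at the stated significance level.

H0: μ = 86.78; H1: μ ≠ 86.78 (one-sample t-test, two-sided).
t = (x̄ − μ₀)/(s/√n) = (75.47 − 86.78)/(15.15/√16) = -2.99
df = n − 1 = 15
Two-sided p-value ≈ 0.009
Since p ≈ 0.009 < α = 0.05, reject H0; the data support H1.

t = -2.99; reject H0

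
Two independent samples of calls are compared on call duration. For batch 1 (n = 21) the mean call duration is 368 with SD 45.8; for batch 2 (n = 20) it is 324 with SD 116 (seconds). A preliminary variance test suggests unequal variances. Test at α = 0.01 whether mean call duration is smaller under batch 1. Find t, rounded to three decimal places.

1.583

Let group 1 = batch 1, group 2 = batch 2. H0: μ_1 = μ_2; H1: μ_1 < μ_2 (Welch's two-sample t-test, left-tailed).
t = (x̄_1 − x̄_2)/√(s_1²/n_1 + s_2²/n_2) = (368 − 324)/√(45.8²/21 + 116²/20) = 1.583
Welch–Satterthwaite df ≈ 24.55
p-value = P(T ≤ 1.583) ≈ 0.9369
Since p ≈ 0.9369 > α = 0.01, fail to reject H0; the evidence is not statistically significant.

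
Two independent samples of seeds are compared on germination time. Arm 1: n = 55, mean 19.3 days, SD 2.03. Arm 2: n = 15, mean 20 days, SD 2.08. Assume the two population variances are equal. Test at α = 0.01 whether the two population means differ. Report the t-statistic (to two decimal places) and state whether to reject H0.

t = -1.18; fail to reject H0

Let group 1 = arm 1, group 2 = arm 2. H0: μ_1 = μ_2; H1: μ_1 ≠ μ_2 (two-sample pooled-variance t-test, two-sided).
s_p² = [(55−1)·2.03² + (15−1)·2.08²]/(55+15−2) = 4.16321
t = (19.3 − 20)/√[4.16321·(1/55 + 1/15)] = -1.18
df = n₁ + n₂ − 2 = 68
Two-sided p-value ≈ 0.2430
Since p ≈ 0.2430 > α = 0.01, fail to reject H0; the evidence is not statistically significant.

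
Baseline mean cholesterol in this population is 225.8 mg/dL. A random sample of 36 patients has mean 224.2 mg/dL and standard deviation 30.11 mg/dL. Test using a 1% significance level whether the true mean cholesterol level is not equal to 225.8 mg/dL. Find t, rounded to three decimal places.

-0.319

H0: μ = 225.8; H1: μ ≠ 225.8 (one-sample t-test, two-sided).
t = (x̄ − μ₀)/(s/√n) = (224.2 − 225.8)/(30.11/√36) = -0.319
df = n − 1 = 35
Two-sided p-value ≈ 0.752
Since p ≈ 0.752 > α = 0.01, fail to reject H0; the data do not provide sufficient evidence against H0.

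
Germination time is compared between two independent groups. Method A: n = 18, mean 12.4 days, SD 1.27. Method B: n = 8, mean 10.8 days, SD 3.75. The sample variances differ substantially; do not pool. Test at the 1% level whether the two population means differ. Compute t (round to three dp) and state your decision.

t = 1.177; fail to reject H0

Let group 1 = method A, group 2 = method B. H0: μ_1 = μ_2; H1: μ_1 ≠ μ_2 (Welch's two-sample t-test, two-sided).
t = (x̄_1 − x̄_2)/√(s_1²/n_1 + s_2²/n_2) = (12.4 − 10.8)/√(1.27²/18 + 3.75²/8) = 1.177
Welch–Satterthwaite df ≈ 7.72
Two-sided p-value ≈ 0.274
Since p ≈ 0.274 > α = 0.01, fail to reject H0; the evidence is not statistically significant.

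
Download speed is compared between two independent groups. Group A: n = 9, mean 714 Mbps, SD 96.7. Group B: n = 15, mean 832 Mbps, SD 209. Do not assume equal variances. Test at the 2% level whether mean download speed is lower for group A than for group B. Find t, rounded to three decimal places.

Let group 1 = group A, group 2 = group B. H0: μ_1 = μ_2; H1: μ_1 < μ_2 (Welch's two-sample t-test, left-tailed).
t = (x̄_1 − x̄_2)/√(s_1²/n_1 + s_2²/n_2) = (714 − 832)/√(96.7²/9 + 209²/15) = -1.877
Welch–Satterthwaite df ≈ 21.08
p-value = P(T ≤ -1.877) ≈ 0.0372
Since p ≈ 0.0372 > α = 0.02, fail to reject H0; the data do not provide sufficient evidence against H0.

-1.877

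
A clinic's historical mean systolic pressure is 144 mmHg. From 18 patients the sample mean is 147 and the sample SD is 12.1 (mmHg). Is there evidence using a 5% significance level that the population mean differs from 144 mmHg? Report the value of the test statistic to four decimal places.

H0: μ = 144; H1: μ ≠ 144 (one-sample t-test, two-sided).
t = (x̄ − μ₀)/(s/√n) = (147 − 144)/(12.1/√18) = 1.0519
df = n − 1 = 17
Two-sided p-value ≈ 0.308
Since p ≈ 0.308 > α = 0.05, fail to reject H0; the data do not provide sufficient evidence against H0.

1.0519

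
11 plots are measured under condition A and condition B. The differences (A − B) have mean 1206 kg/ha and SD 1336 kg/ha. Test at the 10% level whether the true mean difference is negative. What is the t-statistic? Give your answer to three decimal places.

2.994

H0: μ_d = 0; H1: μ_d < 0 (paired t-test on the differences, left-tailed).
t = d̄/(s_d/√n) = 1206/(1336/√11) = 2.994
df = n − 1 = 10
p-value = P(T ≤ 2.994) ≈ 0.993
Since p ≈ 0.993 > α = 0.1, fail to reject H0; the data do not provide sufficient evidence against H0.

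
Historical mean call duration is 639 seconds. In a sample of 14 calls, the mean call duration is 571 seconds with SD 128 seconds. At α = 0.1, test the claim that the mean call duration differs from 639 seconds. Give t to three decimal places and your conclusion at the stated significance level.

H0: μ = 639; H1: μ ≠ 639 (one-sample t-test, two-sided).
t = (x̄ − μ₀)/(s/√n) = (571 − 639)/(128/√14) = -1.988
df = n − 1 = 13
Two-sided p-value ≈ 0.068
Since p ≈ 0.068 < α = 0.1, reject H0; the data support H1.

t = -1.988; reject H0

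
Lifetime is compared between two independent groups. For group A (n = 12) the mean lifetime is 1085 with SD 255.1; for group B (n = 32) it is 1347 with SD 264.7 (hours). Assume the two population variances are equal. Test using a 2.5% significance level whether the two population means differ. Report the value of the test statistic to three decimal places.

-2.952

Let group 1 = group A, group 2 = group B. H0: μ_1 = μ_2; H1: μ_1 ≠ μ_2 (two-sample pooled-variance t-test, two-sided).
s_p² = [(12−1)·255.1² + (32−1)·264.7²]/(12+32−2) = 68759.2
t = (1085 − 1347)/√[68759.2·(1/12 + 1/32)] = -2.952
df = n₁ + n₂ − 2 = 42
Two-sided p-value ≈ 0.005
Since p ≈ 0.005 < α = 0.025, reject H0; the data support H1.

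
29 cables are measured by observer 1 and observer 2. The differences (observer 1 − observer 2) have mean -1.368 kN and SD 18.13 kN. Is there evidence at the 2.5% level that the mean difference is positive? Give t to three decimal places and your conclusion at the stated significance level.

H0: μ_d = 0; H1: μ_d > 0 (paired t-test on the differences, right-tailed).
t = d̄/(s_d/√n) = -1.368/(18.13/√29) = -0.406
df = n − 1 = 28
p-value = P(T ≥ -0.406) ≈ 0.6562
Since p ≈ 0.6562 > α = 0.025, fail to reject H0; the evidence is not statistically significant.

t = -0.406; fail to reject H0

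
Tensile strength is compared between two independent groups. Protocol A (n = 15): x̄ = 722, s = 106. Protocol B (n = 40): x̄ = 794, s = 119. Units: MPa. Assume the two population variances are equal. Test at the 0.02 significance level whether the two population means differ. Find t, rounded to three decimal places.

-2.055

Let group 1 = protocol A, group 2 = protocol B. H0: μ_1 = μ_2; H1: μ_1 ≠ μ_2 (two-sample pooled-variance t-test, two-sided).
s_p² = [(15−1)·106² + (40−1)·119²]/(15+40−2) = 13388.4
t = (722 − 794)/√[13388.4·(1/15 + 1/40)] = -2.055
df = n₁ + n₂ − 2 = 53
Two-sided p-value ≈ 0.0448
Since p ≈ 0.0448 > α = 0.02, fail to reject H0; the evidence is not statistically significant.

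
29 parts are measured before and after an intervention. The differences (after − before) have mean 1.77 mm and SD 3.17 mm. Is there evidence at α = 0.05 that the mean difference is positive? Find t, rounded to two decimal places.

H0: μ_d = 0; H1: μ_d > 0 (paired t-test on the differences, right-tailed).
t = d̄/(s_d/√n) = 1.77/(3.17/√29) = 3.01
df = n − 1 = 28
p-value = P(T ≥ 3.01) ≈ 0.0028
Since p ≈ 0.0028 < α = 0.05, reject H0; the evidence is statistically significant.

3.01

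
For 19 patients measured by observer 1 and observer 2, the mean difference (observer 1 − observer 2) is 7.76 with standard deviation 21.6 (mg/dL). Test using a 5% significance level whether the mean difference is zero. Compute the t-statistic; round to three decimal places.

1.566

H0: μ_d = 0; H1: μ_d ≠ 0 (paired t-test on the differences, two-sided).
t = d̄/(s_d/√n) = 7.76/(21.6/√19) = 1.566
df = n − 1 = 18
Two-sided p-value ≈ 0.1348
Since p ≈ 0.1348 > α = 0.05, fail to reject H0; the data do not provide sufficient evidence against H0.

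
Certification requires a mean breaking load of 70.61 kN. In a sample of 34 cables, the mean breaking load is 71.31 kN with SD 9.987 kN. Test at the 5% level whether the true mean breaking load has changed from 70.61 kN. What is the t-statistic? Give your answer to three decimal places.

0.409

H0: μ = 70.61; H1: μ ≠ 70.61 (one-sample t-test, two-sided).
t = (x̄ − μ₀)/(s/√n) = (71.31 − 70.61)/(9.987/√34) = 0.409
df = n − 1 = 33
Two-sided p-value ≈ 0.685
Since p ≈ 0.685 > α = 0.05, fail to reject H0; the evidence is not statistically significant.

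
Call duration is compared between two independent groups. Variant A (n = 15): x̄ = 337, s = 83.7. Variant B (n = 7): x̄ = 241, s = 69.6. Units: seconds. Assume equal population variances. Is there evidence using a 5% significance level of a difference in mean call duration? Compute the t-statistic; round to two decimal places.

Let group 1 = variant A, group 2 = variant B. H0: μ_1 = μ_2; H1: μ_1 ≠ μ_2 (two-sample pooled-variance t-test, two-sided).
s_p² = [(15−1)·83.7² + (7−1)·69.6²]/(15+7−2) = 6357.23
t = (337 − 241)/√[6357.23·(1/15 + 1/7)] = 2.63
df = n₁ + n₂ − 2 = 20
Two-sided p-value ≈ 0.0160
Since p ≈ 0.0160 < α = 0.05, reject H0; the data support H1.

2.63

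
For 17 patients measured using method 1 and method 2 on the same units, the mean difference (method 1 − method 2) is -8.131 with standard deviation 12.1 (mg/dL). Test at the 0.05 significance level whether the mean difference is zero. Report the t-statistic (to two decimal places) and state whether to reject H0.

H0: μ_d = 0; H1: μ_d ≠ 0 (paired t-test on the differences, two-sided).
t = d̄/(s_d/√n) = -8.131/(12.1/√17) = -2.77
df = n − 1 = 16
Two-sided p-value ≈ 0.014
Since p ≈ 0.014 < α = 0.05, reject H0; the data support H1.

t = -2.77; reject H0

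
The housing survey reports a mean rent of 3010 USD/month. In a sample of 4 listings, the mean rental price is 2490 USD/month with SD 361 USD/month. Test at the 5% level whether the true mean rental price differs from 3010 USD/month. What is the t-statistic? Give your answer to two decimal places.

H0: μ = 3010; H1: μ ≠ 3010 (one-sample t-test, two-sided).
t = (x̄ − μ₀)/(s/√n) = (2490 − 3010)/(361/√4) = -2.88
df = n − 1 = 3
Two-sided p-value ≈ 0.063
Since p ≈ 0.063 > α = 0.05, fail to reject H0; the evidence is not statistically significant.

-2.88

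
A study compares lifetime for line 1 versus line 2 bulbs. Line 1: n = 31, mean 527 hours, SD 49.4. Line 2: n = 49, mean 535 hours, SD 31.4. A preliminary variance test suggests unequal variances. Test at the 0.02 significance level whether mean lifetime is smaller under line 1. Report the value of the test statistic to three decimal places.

-0.805

Let group 1 = line 1, group 2 = line 2. H0: μ_1 = μ_2; H1: μ_1 < μ_2 (Welch's two-sample t-test, left-tailed).
t = (x̄_1 − x̄_2)/√(s_1²/n_1 + s_2²/n_2) = (527 − 535)/√(49.4²/31 + 31.4²/49) = -0.805
Welch–Satterthwaite df ≈ 45.44
p-value = P(T ≤ -0.805) ≈ 0.213
Since p ≈ 0.213 > α = 0.02, fail to reject H0; the data do not provide sufficient evidence against H0.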